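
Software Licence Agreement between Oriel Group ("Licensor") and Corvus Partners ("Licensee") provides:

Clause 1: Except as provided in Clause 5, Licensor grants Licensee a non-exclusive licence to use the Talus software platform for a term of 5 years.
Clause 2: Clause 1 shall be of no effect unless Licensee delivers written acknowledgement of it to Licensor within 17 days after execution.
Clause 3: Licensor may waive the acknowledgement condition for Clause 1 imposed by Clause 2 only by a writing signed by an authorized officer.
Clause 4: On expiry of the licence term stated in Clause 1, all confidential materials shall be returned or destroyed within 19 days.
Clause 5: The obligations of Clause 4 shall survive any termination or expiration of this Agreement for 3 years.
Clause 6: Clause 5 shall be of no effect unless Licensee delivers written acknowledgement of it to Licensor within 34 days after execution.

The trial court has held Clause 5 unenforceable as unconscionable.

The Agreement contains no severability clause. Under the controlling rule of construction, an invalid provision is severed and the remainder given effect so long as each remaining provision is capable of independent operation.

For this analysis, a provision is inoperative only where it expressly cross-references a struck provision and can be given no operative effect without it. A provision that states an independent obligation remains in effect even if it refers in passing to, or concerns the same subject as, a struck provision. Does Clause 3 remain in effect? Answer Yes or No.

Yes

Clause 5 is struck. Clause 6 operates only by reference to Clause 5, so it falls with Clause 5. Although Clause 1 refers to Clause 5, its operative terms do not depend on Clause 5, so it remains in effect. With no severability clause, the stated default rule severs what cannot stand and enforces each remaining provision that can operate on its own. That leaves Clause 1, Clause 2, Clause 3, and Clause 4 in effect. Clause 3 is among the surviving provisions, so the answer is yes.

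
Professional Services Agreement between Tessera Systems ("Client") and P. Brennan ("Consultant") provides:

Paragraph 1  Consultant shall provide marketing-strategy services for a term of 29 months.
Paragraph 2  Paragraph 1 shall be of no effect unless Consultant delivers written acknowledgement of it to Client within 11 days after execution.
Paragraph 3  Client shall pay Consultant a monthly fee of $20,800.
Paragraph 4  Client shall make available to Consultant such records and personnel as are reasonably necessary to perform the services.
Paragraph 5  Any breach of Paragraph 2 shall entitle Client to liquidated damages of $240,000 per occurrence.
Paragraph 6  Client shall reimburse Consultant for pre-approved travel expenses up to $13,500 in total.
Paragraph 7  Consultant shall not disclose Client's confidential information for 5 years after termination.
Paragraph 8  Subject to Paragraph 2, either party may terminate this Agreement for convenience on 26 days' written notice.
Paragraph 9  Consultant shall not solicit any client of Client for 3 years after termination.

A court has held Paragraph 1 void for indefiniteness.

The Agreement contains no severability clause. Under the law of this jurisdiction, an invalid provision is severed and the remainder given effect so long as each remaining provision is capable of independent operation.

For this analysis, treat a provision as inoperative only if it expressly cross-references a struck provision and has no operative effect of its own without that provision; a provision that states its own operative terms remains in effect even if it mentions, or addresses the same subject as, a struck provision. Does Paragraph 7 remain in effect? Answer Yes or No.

Yes

Paragraph 1 is struck. Paragraph 2 merely fixes the acknowledgement condition for Paragraph 1; with Paragraph 1 gone it has nothing to operate on and falls away. Paragraph 5 operates only by reference to Paragraph 2, so it falls with Paragraph 2. Although Paragraph 8 refers to Paragraph 2, its operative terms do not depend on Paragraph 2, so it remains in effect. With no severability clause, the stated default rule severs what cannot stand and enforces each remaining provision that can operate on its own. Paragraph 3, Paragraph 4, Paragraph 6, Paragraph 7, Paragraph 8, and Paragraph 9 remain in effect. Paragraph 7 is among the surviving provisions, so the answer is yes.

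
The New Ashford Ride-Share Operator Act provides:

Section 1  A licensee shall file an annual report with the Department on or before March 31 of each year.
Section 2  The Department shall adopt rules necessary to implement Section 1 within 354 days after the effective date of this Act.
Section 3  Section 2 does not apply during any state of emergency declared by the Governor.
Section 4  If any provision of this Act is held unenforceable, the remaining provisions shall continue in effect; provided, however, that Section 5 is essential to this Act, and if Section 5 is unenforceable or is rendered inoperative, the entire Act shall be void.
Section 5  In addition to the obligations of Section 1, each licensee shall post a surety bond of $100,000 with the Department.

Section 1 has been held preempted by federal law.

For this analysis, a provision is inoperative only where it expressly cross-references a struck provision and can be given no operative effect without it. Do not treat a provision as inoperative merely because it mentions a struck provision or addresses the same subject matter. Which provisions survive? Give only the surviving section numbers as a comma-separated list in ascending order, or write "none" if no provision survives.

4, 5

Section 1 is struck. The only function of Section 2 is the rulemaking mandate for Section 1, so it cannot stand once Section 1 is removed. The only function of Section 3 is the emergency suspension of Section 2, so it cannot stand once Section 2 is removed. Although Section 5 refers to Section 1, its operative terms do not depend on Section 1, so it remains in effect. Section 4 makes Section 5 an essential term, but Section 5 is unaffected, so the severability proviso in Section 4 preserves the remaining provisions. Section 4 and Section 5 remain in effect.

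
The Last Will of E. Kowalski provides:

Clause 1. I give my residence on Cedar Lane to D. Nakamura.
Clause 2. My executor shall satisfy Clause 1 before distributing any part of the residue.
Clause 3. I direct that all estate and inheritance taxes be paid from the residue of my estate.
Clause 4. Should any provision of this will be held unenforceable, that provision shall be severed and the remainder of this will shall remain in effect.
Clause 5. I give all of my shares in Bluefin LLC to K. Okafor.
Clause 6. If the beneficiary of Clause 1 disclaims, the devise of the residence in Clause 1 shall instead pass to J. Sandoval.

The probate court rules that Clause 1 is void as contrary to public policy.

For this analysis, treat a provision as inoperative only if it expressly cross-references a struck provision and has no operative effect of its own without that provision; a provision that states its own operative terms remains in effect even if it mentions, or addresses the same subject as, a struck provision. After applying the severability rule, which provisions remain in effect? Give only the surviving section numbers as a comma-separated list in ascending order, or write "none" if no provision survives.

Clause 1 is struck. Clause 2 has no operative effect of its own apart from Clause 1 and is therefore inoperative. Clause 6 operates only by reference to Clause 1, so it falls with Clause 1. Under the severability clause in Clause 4, the remaining provisions continue in force. That leaves Clause 3, Clause 4, and Clause 5 in effect.

3, 4, 5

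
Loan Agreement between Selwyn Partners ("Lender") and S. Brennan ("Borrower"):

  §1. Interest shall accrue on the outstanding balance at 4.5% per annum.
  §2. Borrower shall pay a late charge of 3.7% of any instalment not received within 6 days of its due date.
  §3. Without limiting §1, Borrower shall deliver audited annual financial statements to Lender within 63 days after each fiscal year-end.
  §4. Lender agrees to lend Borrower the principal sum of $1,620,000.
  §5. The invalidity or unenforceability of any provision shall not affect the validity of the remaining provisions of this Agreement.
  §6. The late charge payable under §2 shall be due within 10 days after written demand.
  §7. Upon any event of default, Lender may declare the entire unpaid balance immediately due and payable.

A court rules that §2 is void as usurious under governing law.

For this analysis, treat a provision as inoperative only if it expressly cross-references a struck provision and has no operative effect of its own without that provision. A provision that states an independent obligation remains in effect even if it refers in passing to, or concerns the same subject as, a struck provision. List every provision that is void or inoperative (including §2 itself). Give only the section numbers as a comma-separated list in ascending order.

2, 6

§2 is struck. The whole of §6 is the payment deadline for the late charge, defined by reference to §2, so §6 cannot stand once §2 is removed. Under the severability clause in §5, the remaining provisions continue in force. §1, §3, §4, §5, and §7 remain in effect.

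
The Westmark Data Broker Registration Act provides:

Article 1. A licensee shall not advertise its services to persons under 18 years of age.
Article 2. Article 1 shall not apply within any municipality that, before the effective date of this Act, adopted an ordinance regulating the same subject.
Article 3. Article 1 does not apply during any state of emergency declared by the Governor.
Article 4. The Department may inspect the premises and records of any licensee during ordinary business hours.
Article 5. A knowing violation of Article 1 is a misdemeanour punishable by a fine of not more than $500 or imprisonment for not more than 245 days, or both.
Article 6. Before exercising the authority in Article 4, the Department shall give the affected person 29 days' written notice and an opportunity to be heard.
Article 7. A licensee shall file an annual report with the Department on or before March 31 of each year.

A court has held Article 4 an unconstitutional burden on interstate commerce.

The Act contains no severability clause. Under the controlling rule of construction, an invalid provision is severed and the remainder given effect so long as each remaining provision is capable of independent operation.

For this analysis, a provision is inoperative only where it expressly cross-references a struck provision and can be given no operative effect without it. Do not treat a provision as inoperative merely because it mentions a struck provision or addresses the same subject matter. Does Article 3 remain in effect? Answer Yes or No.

Yes

Article 4 is struck. Article 6 operates only by reference to Article 4, so it falls with Article 4. Under the stated default rule, only provisions that cannot operate independently fall away; the rest are enforced. Article 1, Article 2, Article 3, Article 5, and Article 7 remain in effect. Article 3 is among the surviving provisions, so the answer is yes.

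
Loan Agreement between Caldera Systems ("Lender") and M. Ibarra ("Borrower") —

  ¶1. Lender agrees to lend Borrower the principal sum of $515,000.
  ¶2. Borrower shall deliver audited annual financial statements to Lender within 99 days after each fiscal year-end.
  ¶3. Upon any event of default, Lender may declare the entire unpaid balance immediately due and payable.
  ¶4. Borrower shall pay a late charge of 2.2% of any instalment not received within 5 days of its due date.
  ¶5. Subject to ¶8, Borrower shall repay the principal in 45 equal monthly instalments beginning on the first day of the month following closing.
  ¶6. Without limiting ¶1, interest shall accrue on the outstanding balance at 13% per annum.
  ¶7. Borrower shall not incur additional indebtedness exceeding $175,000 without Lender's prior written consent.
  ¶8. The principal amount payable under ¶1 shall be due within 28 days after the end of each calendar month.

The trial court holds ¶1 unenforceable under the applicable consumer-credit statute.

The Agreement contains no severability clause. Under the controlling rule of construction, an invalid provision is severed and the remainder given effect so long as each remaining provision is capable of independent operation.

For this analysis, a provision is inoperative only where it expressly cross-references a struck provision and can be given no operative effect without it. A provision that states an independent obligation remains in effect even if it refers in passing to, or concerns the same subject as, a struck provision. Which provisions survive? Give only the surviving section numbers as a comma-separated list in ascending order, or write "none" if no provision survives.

2, 3, 4, 5, 6, 7

¶1 is struck. ¶8 operates only by reference to ¶1, so it falls with ¶1. ¶6 mentions ¶1 but its own obligation stands independently of ¶1, so ¶6 is not affected. ¶5 mentions ¶8 but its own obligation stands independently of ¶8, so ¶5 is not affected. With no severability clause, the stated default rule severs what cannot stand and enforces each remaining provision that can operate on its own. That leaves ¶2, ¶3, ¶4, ¶5, ¶6, and ¶7 in effect.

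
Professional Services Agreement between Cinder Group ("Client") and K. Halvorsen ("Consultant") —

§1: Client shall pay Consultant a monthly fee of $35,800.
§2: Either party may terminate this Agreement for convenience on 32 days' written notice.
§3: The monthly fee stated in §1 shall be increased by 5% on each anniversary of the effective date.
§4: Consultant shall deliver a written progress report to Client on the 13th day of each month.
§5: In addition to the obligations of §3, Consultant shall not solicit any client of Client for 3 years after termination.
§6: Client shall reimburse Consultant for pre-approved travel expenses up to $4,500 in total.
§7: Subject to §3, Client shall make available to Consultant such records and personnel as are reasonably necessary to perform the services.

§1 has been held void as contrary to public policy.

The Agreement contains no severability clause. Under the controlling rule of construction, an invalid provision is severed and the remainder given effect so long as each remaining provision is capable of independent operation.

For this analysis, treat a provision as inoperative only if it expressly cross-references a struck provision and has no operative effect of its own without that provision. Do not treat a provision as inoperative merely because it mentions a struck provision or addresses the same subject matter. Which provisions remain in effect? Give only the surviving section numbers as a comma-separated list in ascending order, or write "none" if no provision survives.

§1 is struck. §3 operates only by reference to §1, so it falls with §1. Although §7 refers to §3, its operative terms do not depend on §3, so it remains in effect. §5 mentions §3 but its own obligation stands independently of §3, so §5 is not affected. With no severability clause, the stated default rule severs what cannot stand and enforces each remaining provision that can operate on its own. That leaves §2, §4, §5, §6, and §7 in effect.

2, 4, 5, 6, 7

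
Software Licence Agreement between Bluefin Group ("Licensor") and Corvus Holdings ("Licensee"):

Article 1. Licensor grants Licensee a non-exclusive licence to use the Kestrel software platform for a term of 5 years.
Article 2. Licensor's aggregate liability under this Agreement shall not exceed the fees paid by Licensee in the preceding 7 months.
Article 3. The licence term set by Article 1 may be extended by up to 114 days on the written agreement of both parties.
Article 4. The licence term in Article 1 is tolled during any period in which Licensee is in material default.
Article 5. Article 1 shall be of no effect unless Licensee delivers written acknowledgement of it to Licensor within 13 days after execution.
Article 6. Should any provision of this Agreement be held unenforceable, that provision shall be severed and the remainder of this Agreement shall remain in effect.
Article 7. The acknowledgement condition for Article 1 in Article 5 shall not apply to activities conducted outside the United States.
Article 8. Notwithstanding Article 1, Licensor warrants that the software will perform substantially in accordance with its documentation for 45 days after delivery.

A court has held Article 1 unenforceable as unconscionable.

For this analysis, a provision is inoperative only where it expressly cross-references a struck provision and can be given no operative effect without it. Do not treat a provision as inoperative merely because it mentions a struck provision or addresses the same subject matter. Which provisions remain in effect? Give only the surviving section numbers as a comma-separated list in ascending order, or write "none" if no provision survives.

2, 6, 8

Article 1 is struck. Article 3 has no operative effect of its own apart from Article 1 and is therefore inoperative. Article 4 operates only by reference to Article 1, so it falls with Article 1. Article 5 operates only by reference to Article 1, so it falls with Article 1. Article 7 does nothing except set the carve-out from the acknowledgement condition for Article 1 by reference to Article 5; with Article 5 gone it has no independent effect and is inoperative. Article 8 mentions Article 1 but its own obligation stands independently of Article 1, so Article 8 is not affected. Article 6 is a severability clause and preserves every provision that can still be given independent effect. That leaves Article 2, Article 6, and Article 8 in effect.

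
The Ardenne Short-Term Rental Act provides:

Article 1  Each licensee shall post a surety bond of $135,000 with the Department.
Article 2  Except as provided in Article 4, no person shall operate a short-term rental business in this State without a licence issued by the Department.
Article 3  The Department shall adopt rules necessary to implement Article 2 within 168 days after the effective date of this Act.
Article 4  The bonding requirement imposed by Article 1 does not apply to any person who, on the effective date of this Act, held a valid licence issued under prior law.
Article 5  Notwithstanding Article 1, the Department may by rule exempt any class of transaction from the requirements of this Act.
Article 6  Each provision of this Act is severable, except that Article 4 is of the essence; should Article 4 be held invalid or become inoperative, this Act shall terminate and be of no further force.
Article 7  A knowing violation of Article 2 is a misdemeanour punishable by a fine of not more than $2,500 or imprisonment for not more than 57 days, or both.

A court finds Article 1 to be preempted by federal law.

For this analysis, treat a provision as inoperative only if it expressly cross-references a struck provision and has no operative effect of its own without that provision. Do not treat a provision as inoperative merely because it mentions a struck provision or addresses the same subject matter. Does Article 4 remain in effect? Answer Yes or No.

Article 1 is struck. Article 4 merely fixes the grandfather exemption from Article 1; with Article 1 gone it has nothing to operate on and falls away. Article 6 makes Article 4 an essential term, and Article 4 has been rendered inoperative by the cascade; under Article 6, the entire Act is therefore void. No provision of the Act survives. Article 4 is among the inoperative provisions, so the answer is no.

No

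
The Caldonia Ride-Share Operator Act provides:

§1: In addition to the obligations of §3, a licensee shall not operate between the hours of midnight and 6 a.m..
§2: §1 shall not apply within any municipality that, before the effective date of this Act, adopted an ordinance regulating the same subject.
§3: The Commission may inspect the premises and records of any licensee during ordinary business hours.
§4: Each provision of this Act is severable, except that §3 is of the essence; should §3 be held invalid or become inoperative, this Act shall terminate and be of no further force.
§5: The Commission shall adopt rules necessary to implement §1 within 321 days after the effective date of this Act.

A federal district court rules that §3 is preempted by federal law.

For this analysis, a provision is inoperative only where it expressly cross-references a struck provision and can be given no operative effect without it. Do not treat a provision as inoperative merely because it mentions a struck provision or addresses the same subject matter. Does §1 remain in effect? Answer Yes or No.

§3 is struck. No other provision's operative terms depend on §3. §4 makes §3 an essential term, and §3 is the provision held invalid; under §4, the entire Act is therefore void. No provision of the Act survives. §1 is among the inoperative provisions, so the answer is no.

No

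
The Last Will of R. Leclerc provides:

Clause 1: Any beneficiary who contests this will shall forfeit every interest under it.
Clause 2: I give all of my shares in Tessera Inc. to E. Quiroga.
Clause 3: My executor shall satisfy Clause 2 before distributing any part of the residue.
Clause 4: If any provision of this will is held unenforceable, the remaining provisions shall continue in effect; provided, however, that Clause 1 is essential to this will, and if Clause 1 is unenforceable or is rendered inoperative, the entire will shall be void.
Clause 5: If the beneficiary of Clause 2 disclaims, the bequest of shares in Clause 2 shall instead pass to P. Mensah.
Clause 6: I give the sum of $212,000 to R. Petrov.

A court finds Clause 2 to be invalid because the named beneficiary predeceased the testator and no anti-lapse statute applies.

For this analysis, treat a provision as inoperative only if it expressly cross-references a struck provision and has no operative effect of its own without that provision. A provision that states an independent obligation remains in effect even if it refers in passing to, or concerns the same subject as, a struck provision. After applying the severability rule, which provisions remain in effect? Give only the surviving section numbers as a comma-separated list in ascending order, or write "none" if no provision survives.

Clause 2 is struck. Clause 3 operates only by reference to Clause 2, so it falls with Clause 2. Clause 5 has no operative effect of its own apart from Clause 2 and is therefore inoperative. Clause 4 makes Clause 1 an essential term, but Clause 1 is unaffected, so the severability proviso in Clause 4 preserves the remaining provisions. The provisions still in force are Clause 1, Clause 4, and Clause 6.

1, 4, 6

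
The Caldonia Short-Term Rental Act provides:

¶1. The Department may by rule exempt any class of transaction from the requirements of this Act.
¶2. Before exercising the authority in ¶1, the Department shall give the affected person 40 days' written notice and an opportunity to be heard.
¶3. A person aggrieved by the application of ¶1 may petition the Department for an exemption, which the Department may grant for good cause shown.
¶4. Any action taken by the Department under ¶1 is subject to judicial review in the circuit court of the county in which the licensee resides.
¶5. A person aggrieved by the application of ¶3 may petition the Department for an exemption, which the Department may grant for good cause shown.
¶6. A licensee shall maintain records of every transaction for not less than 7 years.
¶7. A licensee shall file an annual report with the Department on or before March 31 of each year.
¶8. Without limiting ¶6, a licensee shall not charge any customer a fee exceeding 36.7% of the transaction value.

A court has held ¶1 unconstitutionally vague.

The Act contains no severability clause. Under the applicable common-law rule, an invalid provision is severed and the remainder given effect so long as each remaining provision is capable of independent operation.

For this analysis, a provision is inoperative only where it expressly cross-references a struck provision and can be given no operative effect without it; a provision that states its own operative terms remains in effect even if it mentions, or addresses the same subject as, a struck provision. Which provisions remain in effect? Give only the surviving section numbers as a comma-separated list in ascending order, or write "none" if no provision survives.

¶1 is struck. ¶2 merely fixes the notice-and-hearing requirement for ¶1; with ¶1 gone it has nothing to operate on and falls away. ¶3 operates only by reference to ¶1, so it falls with ¶1. ¶4 merely fixes the judicial-review right for ¶1; with ¶1 gone it has nothing to operate on and falls away. The only function of ¶5 is the exemption procedure for ¶3, so it cannot stand once ¶3 is removed. With no severability clause, the stated default rule severs what cannot stand and enforces each remaining provision that can operate on its own. ¶6, ¶7, and ¶8 remain in effect.

6, 7, 8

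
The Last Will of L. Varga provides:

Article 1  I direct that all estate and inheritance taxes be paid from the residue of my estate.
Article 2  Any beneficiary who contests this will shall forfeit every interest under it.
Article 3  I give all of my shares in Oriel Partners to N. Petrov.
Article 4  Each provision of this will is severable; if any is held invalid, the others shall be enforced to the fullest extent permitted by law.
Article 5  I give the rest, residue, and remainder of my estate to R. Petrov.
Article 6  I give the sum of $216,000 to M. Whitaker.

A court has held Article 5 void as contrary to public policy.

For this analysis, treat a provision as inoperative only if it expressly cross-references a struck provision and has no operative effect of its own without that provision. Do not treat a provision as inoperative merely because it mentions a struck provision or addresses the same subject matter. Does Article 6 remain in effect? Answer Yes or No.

Yes

Article 5 is struck. Nothing else in the will is defined by reference to Article 5. Article 4 is a severability clause and preserves every provision that can still be given independent effect. Article 1, Article 2, Article 3, Article 4, and Article 6 remain in effect. Article 6 is among the surviving provisions, so the answer is yes.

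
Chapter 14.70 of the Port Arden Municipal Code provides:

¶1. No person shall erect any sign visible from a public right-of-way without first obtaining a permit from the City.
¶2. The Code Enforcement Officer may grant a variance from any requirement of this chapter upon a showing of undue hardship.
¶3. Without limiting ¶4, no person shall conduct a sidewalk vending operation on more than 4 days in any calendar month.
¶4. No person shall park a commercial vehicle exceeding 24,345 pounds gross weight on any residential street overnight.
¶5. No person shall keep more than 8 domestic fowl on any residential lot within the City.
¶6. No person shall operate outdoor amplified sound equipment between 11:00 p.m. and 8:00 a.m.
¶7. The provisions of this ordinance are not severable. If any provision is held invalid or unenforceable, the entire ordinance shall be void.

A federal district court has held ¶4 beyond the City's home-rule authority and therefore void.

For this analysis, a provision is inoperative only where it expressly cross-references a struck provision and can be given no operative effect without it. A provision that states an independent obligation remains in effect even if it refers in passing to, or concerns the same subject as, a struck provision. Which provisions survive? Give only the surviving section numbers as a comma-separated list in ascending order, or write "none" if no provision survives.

¶4 is struck. No other provision's operative terms depend on ¶4. ¶7 provides that the ordinance is not severable, so the invalidity of any one provision voids the entire ordinance. No provision of the ordinance survives.

none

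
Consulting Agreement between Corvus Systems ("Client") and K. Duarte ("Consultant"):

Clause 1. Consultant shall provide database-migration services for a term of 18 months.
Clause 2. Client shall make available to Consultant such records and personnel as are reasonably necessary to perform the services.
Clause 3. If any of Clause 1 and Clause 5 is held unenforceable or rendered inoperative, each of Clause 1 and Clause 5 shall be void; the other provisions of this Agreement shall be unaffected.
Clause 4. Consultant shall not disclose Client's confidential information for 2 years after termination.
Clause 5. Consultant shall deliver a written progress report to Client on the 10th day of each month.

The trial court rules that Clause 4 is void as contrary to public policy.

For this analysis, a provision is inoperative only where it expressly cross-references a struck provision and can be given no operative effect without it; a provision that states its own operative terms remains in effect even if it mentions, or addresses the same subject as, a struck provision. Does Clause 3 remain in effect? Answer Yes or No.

Clause 4 is struck. Nothing else in the Agreement is defined by reference to Clause 4. Clause 3 ties Clause 1 and Clause 5 together, but none of those is affected here; the remaining provisions continue in force under Clause 3. Clause 1, Clause 2, Clause 3, and Clause 5 remain in effect. Clause 3 is among the surviving provisions, so the answer is yes.

Yes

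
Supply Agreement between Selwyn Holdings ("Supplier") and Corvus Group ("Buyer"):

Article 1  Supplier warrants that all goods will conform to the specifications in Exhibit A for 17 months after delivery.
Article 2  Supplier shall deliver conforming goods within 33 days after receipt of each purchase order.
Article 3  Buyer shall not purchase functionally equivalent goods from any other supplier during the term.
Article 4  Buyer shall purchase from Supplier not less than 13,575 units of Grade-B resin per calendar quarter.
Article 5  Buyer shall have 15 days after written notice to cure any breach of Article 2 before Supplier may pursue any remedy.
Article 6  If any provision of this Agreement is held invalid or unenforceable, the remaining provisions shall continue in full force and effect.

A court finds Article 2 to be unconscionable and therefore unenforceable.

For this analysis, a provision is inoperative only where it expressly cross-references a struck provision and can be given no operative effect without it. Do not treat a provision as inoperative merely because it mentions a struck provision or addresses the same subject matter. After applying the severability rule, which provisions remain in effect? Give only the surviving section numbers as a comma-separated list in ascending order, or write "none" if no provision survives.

Article 2 is struck. The only function of Article 5 is the cure period for breach of Article 2, so it cannot stand once Article 2 is removed. Under the severability clause in Article 6, the remaining provisions continue in force. Article 1, Article 3, Article 4, and Article 6 remain in effect.

1, 3, 4, 6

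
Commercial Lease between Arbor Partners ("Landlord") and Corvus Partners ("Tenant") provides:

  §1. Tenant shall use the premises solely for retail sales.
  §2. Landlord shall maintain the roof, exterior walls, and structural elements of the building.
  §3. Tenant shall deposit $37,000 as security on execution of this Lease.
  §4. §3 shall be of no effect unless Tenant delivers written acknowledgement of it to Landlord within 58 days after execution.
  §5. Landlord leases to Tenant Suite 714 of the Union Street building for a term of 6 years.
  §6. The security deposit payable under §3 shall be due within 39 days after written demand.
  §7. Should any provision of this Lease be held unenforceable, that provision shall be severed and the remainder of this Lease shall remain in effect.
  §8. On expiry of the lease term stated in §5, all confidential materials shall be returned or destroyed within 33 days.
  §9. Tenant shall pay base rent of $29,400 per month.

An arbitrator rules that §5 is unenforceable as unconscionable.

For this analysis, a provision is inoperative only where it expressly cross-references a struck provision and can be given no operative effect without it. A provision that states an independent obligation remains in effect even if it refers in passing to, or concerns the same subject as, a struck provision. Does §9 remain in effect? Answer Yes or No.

§5 is struck. §8 has no operative effect of its own apart from §5 and is therefore inoperative. §7 is a severability clause and preserves every provision that can still be given independent effect. §1, §2, §3, §4, §6, §7, and §9 remain in effect. §9 is among the surviving provisions, so the answer is yes.

Yes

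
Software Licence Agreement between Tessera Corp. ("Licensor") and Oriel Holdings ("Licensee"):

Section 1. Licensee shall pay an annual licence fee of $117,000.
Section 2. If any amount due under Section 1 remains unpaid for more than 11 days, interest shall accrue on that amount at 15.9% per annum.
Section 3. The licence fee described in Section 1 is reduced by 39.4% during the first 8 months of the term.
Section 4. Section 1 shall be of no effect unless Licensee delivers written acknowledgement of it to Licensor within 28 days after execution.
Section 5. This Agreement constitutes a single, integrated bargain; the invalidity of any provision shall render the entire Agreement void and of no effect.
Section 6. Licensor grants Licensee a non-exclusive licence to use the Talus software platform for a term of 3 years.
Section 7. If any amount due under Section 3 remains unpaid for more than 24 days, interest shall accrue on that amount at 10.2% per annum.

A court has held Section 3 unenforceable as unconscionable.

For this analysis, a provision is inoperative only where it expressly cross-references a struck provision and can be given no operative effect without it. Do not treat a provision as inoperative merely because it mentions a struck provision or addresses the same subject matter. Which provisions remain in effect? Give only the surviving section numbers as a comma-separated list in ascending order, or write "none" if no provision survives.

Section 3 is struck. Section 7 does nothing except set the default interest on the introductory reduction to the licence fee by reference to Section 3; with Section 3 gone it has no independent effect and is inoperative. Section 5 provides that the Agreement is not severable, so the invalidity of any one provision voids the entire Agreement. No provision of the Agreement survives.

none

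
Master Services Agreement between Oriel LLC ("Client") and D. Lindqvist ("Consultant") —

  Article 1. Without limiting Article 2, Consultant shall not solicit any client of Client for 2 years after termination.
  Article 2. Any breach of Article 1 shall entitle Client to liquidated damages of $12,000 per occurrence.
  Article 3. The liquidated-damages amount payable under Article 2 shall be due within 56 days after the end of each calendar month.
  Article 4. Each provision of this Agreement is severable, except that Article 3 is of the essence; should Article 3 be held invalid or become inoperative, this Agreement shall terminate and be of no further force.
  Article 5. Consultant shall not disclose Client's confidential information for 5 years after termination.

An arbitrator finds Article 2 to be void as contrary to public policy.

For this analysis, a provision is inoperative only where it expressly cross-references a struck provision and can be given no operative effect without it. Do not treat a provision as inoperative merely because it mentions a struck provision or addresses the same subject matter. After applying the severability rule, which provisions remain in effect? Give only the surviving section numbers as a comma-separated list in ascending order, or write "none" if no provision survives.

Article 2 is struck. Article 3 operates only by reference to Article 2, so it falls with Article 2. Article 4 makes Article 3 an essential term, and Article 3 has been rendered inoperative by the cascade; under Article 4, the entire Agreement is therefore void. No provision of the Agreement survives.

none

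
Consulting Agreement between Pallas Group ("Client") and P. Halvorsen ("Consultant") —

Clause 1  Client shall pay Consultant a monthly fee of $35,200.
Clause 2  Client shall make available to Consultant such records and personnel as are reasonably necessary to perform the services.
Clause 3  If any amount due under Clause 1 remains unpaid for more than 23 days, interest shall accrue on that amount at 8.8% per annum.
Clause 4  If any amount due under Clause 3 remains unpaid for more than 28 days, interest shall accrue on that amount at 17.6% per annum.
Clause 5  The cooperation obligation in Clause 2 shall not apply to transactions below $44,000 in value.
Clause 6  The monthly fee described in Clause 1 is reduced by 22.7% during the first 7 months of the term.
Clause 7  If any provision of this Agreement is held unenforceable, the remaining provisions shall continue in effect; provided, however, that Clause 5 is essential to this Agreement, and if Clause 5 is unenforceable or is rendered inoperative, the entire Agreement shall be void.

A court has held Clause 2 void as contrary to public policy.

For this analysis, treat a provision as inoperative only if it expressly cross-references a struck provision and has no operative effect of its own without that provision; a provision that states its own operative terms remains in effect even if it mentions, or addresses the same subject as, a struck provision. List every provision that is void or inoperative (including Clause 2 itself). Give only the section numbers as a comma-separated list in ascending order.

Clause 2 is struck. The whole of Clause 5 is the carve-out from the cooperation obligation, defined by reference to Clause 2, so Clause 5 cannot stand once Clause 2 is removed. Clause 7 makes Clause 5 an essential term, and Clause 5 has been rendered inoperative by the cascade; under Clause 7, the entire Agreement is therefore void. No provision of the Agreement survives.

1, 2, 3, 4, 5, 6, 7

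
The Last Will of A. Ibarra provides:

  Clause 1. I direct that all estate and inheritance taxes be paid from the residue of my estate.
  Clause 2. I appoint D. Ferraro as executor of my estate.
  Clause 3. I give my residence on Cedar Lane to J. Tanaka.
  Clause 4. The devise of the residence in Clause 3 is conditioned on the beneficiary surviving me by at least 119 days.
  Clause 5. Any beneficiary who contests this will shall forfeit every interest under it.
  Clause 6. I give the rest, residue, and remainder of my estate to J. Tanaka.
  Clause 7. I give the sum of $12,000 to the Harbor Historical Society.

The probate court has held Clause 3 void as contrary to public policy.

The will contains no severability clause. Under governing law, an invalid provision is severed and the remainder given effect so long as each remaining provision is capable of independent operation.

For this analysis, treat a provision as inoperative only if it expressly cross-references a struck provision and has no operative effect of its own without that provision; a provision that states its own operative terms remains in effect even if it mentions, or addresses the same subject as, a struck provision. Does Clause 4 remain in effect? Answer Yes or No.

Clause 3 is struck. Clause 4 merely fixes the survivorship condition on Clause 3; with Clause 3 gone it has nothing to operate on and falls away. With no severability clause, the stated default rule severs what cannot stand and enforces each remaining provision that can operate on its own. That leaves Clause 1, Clause 2, Clause 5, Clause 6, and Clause 7 in effect. Clause 4 is among the inoperative provisions, so the answer is no.

No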